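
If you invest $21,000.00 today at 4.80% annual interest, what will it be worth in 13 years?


Future value formula: FV = PV × (1 + r)^t
FV = $21,000.00 × (1 + 0.048)^13
FV = $21,000.00 × 1.8394868
FV = $38,629.22

FV = PV × (1 + r)^t = $38,629.22


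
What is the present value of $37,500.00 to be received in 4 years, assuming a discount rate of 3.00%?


Present value formula: PV = FV / (1 + r)^t
PV = $37,500.00 / (1 + 0.03)^4
PV = $37,500.00 / 1.125509
PV = $33,318.26

PV = FV / (1 + r)^t = $33,318.26


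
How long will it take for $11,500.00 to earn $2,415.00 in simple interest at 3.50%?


Rearrange the simple interest formula for t:
I = P × r × t  ⇒  t = I / (P × r)
t = $2,415.00 / ($11,500.00 × 0.035)
t = 6

t = I/(P×r) = 6 years


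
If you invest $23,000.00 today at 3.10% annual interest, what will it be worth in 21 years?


Future value formula: FV = PV × (1 + r)^t
FV = $23,000.00 × (1 + 0.031)^21
FV = $23,000.00 × 1.8985934
FV = $43,667.65

FV = PV × (1 + r)^t = $43,667.65


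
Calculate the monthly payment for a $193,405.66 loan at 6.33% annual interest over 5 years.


Loan payment formula: PMT = PV × r / (1 − (1 + r)^(−n))
Monthly rate r = 0.0633/12 = 0.005275, n = 60 months
Denominator: 1 − (1 + 0.0633/12)^(−60) = 0.270699
PMT = $193,405.66 × (0.0633/12) / 0.270699
PMT = $3,768.82 per month

PMT = PV × r / (1-(1+r)^(-n)) = $3,768.82/month


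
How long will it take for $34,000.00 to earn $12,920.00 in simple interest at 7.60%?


Rearrange the simple interest formula for t:
I = P × r × t  ⇒  t = I / (P × r)
t = $12,920.00 / ($34,000.00 × 0.076)
t = 5

t = I/(P×r) = 5 years


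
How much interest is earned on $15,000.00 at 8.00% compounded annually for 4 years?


Compound interest earned = final amount − principal.
A = P(1 + r/n)^(nt) = $15,000.00 × (1 + 0.08/1)^(1 × 4) = $20,407.33
Interest = A − P = $20,407.33 − $15,000.00 = $5,407.33

Interest = A - P = $5,407.33


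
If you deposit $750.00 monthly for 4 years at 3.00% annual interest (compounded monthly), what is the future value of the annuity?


Future value of an ordinary annuity: FV = PMT × ((1 + r)^n − 1) / r
Monthly rate r = 0.03/12 = 0.0025, n = 48
FV = $750.00 × ((1 + 0.03/12)^48 − 1) / (0.03/12)
FV = $750.00 × 50.931208
FV = $38,198.41

FV = PMT × ((1+r)^n - 1)/r = $38,198.41


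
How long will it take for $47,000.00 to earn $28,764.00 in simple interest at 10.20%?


Rearrange the simple interest formula for t:
I = P × r × t  ⇒  t = I / (P × r)
t = $28,764.00 / ($47,000.00 × 0.102)
t = 6

t = I/(P×r) = 6 years


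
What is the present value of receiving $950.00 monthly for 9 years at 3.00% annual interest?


Present value of an ordinary annuity: PV = PMT × (1 − (1 + r)^(−n)) / r
Monthly rate r = 0.03/12 = 0.0025, n = 108
PV = $950.00 × (1 − (1 + 0.03/12)^(−108)) / (0.03/12)
PV = $950.00 × 94.5453001
PV = $89,818.04

PV = PMT × (1-(1+r)^(-n))/r = $89,818.04


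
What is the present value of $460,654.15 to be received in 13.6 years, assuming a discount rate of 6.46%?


Present value formula: PV = FV / (1 + r)^t
PV = $460,654.15 / (1 + 0.0646)^13.6
PV = $460,654.15 / 2.3428036
PV = $196,625.17

PV = FV / (1 + r)^t = $196,625.17


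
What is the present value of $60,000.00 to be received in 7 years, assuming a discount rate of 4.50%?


Present value formula: PV = FV / (1 + r)^t
PV = $60,000.00 / (1 + 0.045)^7
PV = $60,000.00 / 1.3608618
PV = $44,089.71

PV = FV / (1 + r)^t = $44,089.71


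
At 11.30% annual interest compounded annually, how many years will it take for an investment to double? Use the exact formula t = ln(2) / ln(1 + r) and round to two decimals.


Doubling condition: (1 + r)^t = 2
Take ln of both sides: t × ln(1 + r) = ln(2)
t = ln(2) / ln(1 + r)
t = 0.693147 / 0.107059
t = 6.47

t = ln(2) / ln(1 + r) = 6.47 years


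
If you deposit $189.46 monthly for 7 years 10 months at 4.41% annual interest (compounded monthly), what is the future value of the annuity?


Future value of an ordinary annuity: FV = PMT × ((1 + r)^n − 1) / r
Monthly rate r = 0.0441/12 = 0.003675, n = 94
FV = $189.46 × ((1 + 0.0441/12)^94 − 1) / (0.0441/12)
FV = $189.46 × 112.035714
FV = $21,226.29

FV = PMT × ((1+r)^n - 1)/r = $21,226.29


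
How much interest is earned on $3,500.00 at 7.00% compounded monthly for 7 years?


Compound interest earned = final amount − principal.
A = P(1 + r/n)^(nt) = $3,500.00 × (1 + 0.07/12)^(12 × 7) = $5,704.98
Interest = A − P = $5,704.98 − $3,500.00 = $2,204.98

Interest = A - P = $2,204.98


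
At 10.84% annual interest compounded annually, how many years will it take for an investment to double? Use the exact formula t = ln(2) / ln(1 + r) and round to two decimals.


Doubling condition: (1 + r)^t = 2
Take ln of both sides: t × ln(1 + r) = ln(2)
t = ln(2) / ln(1 + r)
t = 0.693147 / 0.102918
t = 6.73

t = ln(2) / ln(1 + r) = 6.73 years


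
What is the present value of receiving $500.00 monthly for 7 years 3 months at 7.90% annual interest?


Present value of an ordinary annuity: PV = PMT × (1 − (1 + r)^(−n)) / r
Monthly rate r = 0.079/12 ≈ 0.00658333, n = 87
PV = $500.00 × (1 − (1 + 0.079/12)^(−87)) / (0.079/12)
PV = $500.00 × 66.0710903
PV = $33,035.55

PV = PMT × (1-(1+r)^(-n))/r = $33,035.55


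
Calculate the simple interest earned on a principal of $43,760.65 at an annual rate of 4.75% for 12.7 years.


Simple interest formula: I = P × r × t
I = $43,760.65 × 0.0475 × 12.7
I = $26,398.61

I = P × r × t = $26,398.61


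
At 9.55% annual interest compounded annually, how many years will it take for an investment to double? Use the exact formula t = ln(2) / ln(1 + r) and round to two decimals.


Doubling condition: (1 + r)^t = 2
Take ln of both sides: t × ln(1 + r) = ln(2)
t = ln(2) / ln(1 + r)
t = 0.693147 / 0.091211
t = 7.60

t = ln(2) / ln(1 + r) = 7.60 years


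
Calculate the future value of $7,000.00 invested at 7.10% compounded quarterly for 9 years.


Compound interest formula: A = P(1 + r/n)^(nt)
A = $7,000.00 × (1 + 0.071/4)^(4 × 9)
Growth factor: (1 + 0.071/4)^36 = 1.883996
A = $7,000.00 × 1.883996
A = $13,187.97

A = P(1 + r/n)^(nt) = $13,187.97


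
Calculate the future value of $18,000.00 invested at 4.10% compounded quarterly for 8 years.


Compound interest formula: A = P(1 + r/n)^(nt)
A = $18,000.00 × (1 + 0.041/4)^(4 × 8)
Growth factor: (1 + 0.041/4)^32 = 1.3858732
A = $18,000.00 × 1.3858732
A = $24,945.72

A = P(1 + r/n)^(nt) = $24,945.72


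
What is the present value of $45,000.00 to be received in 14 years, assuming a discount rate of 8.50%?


Present value formula: PV = FV / (1 + r)^t
PV = $45,000.00 / (1 + 0.085)^14
PV = $45,000.00 / 3.133404
PV = $14,361.38

PV = FV / (1 + r)^t = $14,361.38


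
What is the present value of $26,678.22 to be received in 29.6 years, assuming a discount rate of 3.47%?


Present value formula: PV = FV / (1 + r)^t
PV = $26,678.22 / (1 + 0.0347)^29.6
PV = $26,678.22 / 2.744781
PV = $9,719.62

PV = FV / (1 + r)^t = $9,719.62


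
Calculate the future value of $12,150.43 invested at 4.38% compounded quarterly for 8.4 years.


Compound interest formula: A = P(1 + r/n)^(nt)
A = $12,150.43 × (1 + 0.0438/4)^(4 × 8.4)
Growth factor: (1 + 0.0438/4)^33.6 = 1.441840
A = $12,150.43 × 1.441840
A = $17,518.98

A = P(1 + r/n)^(nt) = $17,518.98


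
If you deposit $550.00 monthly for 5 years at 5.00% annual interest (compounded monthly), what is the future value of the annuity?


Future value of an ordinary annuity: FV = PMT × ((1 + r)^n − 1) / r
Monthly rate r = 0.05/12 ≈ 0.00416667, n = 60
FV = $550.00 × ((1 + 0.05/12)^60 − 1) / (0.05/12)
FV = $550.00 × 68.006083
FV = $37,403.35

FV = PMT × ((1+r)^n - 1)/r = $37,403.35


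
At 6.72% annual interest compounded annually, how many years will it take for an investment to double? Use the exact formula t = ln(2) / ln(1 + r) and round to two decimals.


Doubling condition: (1 + r)^t = 2
Take ln of both sides: t × ln(1 + r) = ln(2)
t = ln(2) / ln(1 + r)
t = 0.693147 / 0.065038
t = 10.66

t = ln(2) / ln(1 + r) = 10.66 years


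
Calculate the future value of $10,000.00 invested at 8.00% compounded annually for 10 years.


Compound interest formula: A = P(1 + r/n)^(nt)
A = $10,000.00 × (1 + 0.08/1)^(1 × 10)
Growth factor: (1 + 0.08/1)^10 = 2.158925
A = $10,000.00 × 2.158925
A = $21,589.25

A = P(1 + r/n)^(nt) = $21,589.25


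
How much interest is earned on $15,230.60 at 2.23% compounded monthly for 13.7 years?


Compound interest earned = final amount − principal.
A = P(1 + r/n)^(nt) = $15,230.60 × (1 + 0.0223/12)^(12 × 13.7) = $20,666.89
Interest = A − P = $20,666.89 − $15,230.60 = $5,436.29

Interest = A - P = $5,436.29


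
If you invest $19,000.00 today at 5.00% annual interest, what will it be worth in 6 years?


Future value formula: FV = PV × (1 + r)^t
FV = $19,000.00 × (1 + 0.05)^6
FV = $19,000.00 × 1.340096
FV = $25,461.82

FV = PV × (1 + r)^t = $25,461.82


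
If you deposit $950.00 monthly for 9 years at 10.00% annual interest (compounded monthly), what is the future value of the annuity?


Future value of an ordinary annuity: FV = PMT × ((1 + r)^n − 1) / r
Monthly rate r = 0.1/12 ≈ 0.00833333, n = 108
FV = $950.00 × ((1 + 0.1/12)^108 − 1) / (0.1/12)
FV = $950.00 × 174.053713
FV = $165,351.03

FV = PMT × ((1+r)^n - 1)/r = $165,351.03


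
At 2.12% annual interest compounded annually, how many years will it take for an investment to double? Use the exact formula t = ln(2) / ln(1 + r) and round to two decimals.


Doubling condition: (1 + r)^t = 2
Take ln of both sides: t × ln(1 + r) = ln(2)
t = ln(2) / ln(1 + r)
t = 0.693147 / 0.020978
t = 33.04

t = ln(2) / ln(1 + r) = 33.04 years


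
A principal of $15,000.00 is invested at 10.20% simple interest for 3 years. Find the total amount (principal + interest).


Total amount formula: A = P(1 + rt) = P + P·r·t
Interest: I = P × r × t = $15,000.00 × 0.102 × 3 = $4,590.00
A = P + I = $15,000.00 + $4,590.00 = $19,590.00

A = P + I = P(1 + rt) = $19,590.00


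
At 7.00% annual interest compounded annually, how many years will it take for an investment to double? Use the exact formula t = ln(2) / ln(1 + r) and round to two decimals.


Doubling condition: (1 + r)^t = 2
Take ln of both sides: t × ln(1 + r) = ln(2)
t = ln(2) / ln(1 + r)
t = 0.693147 / 0.067659
t = 10.24

t = ln(2) / ln(1 + r) = 10.24 years


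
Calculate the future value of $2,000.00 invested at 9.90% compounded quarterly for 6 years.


Compound interest formula: A = P(1 + r/n)^(nt)
A = $2,000.00 × (1 + 0.099/4)^(4 × 6)
Growth factor: (1 + 0.099/4)^24 = 1.798168
A = $2,000.00 × 1.798168
A = $3,596.34

A = P(1 + r/n)^(nt) = $3,596.34


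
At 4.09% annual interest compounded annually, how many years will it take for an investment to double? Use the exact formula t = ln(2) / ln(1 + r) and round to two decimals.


Doubling condition: (1 + r)^t = 2
Take ln of both sides: t × ln(1 + r) = ln(2)
t = ln(2) / ln(1 + r)
t = 0.693147 / 0.040086
t = 17.29

t = ln(2) / ln(1 + r) = 17.29 years


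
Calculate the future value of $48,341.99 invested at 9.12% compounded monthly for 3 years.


Compound interest formula: A = P(1 + r/n)^(nt)
A = $48,341.99 × (1 + 0.0912/12)^(12 × 3)
Growth factor: (1 + 0.0912/12)^36 = 1.31332956
A = $48,341.99 × 1.31332956
A = $63,488.96

A = P(1 + r/n)^(nt) = $63,488.96


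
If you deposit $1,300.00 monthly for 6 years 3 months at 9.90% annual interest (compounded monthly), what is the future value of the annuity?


Future value of an ordinary annuity: FV = PMT × ((1 + r)^n − 1) / r
Monthly rate r = 0.099/12 = 0.00825, n = 75
FV = $1,300.00 × ((1 + 0.099/12)^75 − 1) / (0.099/12)
FV = $1,300.00 × 103.260487
FV = $134,238.63

FV = PMT × ((1+r)^n - 1)/r = $134,238.63


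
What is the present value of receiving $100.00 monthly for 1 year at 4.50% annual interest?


Present value of an ordinary annuity: PV = PMT × (1 − (1 + r)^(−n)) / r
Monthly rate r = 0.045/12 = 0.00375, n = 12
PV = $100.00 × (1 − (1 + 0.045/12)^(−12)) / (0.045/12)
PV = $100.00 × 11.712548
PV = $1,171.25

PV = PMT × (1-(1+r)^(-n))/r = $1,171.25


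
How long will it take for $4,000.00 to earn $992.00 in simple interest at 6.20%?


Rearrange the simple interest formula for t:
I = P × r × t  ⇒  t = I / (P × r)
t = $992.00 / ($4,000.00 × 0.062)
t = 4

t = I/(P×r) = 4 years


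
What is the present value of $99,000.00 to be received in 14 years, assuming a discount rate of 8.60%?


Present value formula: PV = FV / (1 + r)^t
PV = $99,000.00 / (1 + 0.086)^14
PV = $99,000.00 / 3.174078
PV = $31,190.16

PV = FV / (1 + r)^t = $31,190.16


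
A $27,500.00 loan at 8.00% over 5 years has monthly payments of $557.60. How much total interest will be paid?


Total paid over the life of the loan = PMT × n.
Total paid = $557.60 × 60 = $33,456.00
Total interest = total paid − principal = $33,456.00 − $27,500.00 = $5,956.00

Total interest = (PMT × n) - PV = $5,956.00


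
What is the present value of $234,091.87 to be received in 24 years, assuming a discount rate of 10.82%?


Present value formula: PV = FV / (1 + r)^t
PV = $234,091.87 / (1 + 0.1082)^24
PV = $234,091.87 / 11.771600
PV = $19,886.16

PV = FV / (1 + r)^t = $19,886.16


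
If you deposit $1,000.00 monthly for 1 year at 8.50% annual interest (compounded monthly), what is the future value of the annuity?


Future value of an ordinary annuity: FV = PMT × ((1 + r)^n − 1) / r
Monthly rate r = 0.085/12 ≈ 0.00708333, n = 12
FV = $1,000.00 × ((1 + 0.085/12)^12 − 1) / (0.085/12)
FV = $1,000.00 × 12.478716
FV = $12,478.72

FV = PMT × ((1+r)^n - 1)/r = $12,478.72


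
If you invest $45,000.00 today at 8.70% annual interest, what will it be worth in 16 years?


Future value formula: FV = PV × (1 + r)^t
FV = $45,000.00 × (1 + 0.087)^16
FV = $45,000.00 × 3.7990298
FV = $170,956.34

FV = PV × (1 + r)^t = $170,956.34


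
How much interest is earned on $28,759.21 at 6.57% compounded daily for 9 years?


Compound interest earned = final amount − principal.
A = P(1 + r/n)^(nt) = $28,759.21 × (1 + 0.0657/365)^(365 × 9) = $51,946.01
Interest = A − P = $51,946.01 − $28,759.21 = $23,186.80

Interest = A - P = $23,186.80


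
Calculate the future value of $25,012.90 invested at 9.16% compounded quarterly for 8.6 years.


Compound interest formula: A = P(1 + r/n)^(nt)
A = $25,012.90 × (1 + 0.0916/4)^(4 × 8.6)
Growth factor: (1 + 0.0916/4)^34.4 = 2.179021
A = $25,012.90 × 2.179021
A = $54,503.63

A = P(1 + r/n)^(nt) = $54,503.63


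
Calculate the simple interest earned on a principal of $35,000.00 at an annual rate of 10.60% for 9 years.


Simple interest formula: I = P × r × t
I = $35,000.00 × 0.106 × 9
I = $33,390.00

I = P × r × t = $33,390.00


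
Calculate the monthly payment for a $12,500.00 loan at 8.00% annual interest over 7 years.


Loan payment formula: PMT = PV × r / (1 − (1 + r)^(−n))
Monthly rate r = 0.08/12 ≈ 0.00666667, n = 84 months
Denominator: 1 − (1 + 0.08/12)^(−84) = 0.427728
PMT = $12,500.00 × (0.08/12) / 0.427728
PMT = $194.83 per month

PMT = PV × r / (1-(1+r)^(-n)) = $194.83/month


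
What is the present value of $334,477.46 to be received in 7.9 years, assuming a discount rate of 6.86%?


Present value formula: PV = FV / (1 + r)^t
PV = $334,477.46 / (1 + 0.0686)^7.9
PV = $334,477.46 / 1.6890396
PV = $198,028.19

PV = FV / (1 + r)^t = $198,028.19


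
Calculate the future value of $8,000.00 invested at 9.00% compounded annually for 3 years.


Compound interest formula: A = P(1 + r/n)^(nt)
A = $8,000.00 × (1 + 0.09/1)^(1 × 3)
Growth factor: (1 + 0.09/1)^3 = 1.295029
A = $8,000.00 × 1.295029
A = $10,360.23

A = P(1 + r/n)^(nt) = $10,360.23


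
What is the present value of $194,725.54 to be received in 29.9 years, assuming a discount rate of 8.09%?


Present value formula: PV = FV / (1 + r)^t
PV = $194,725.54 / (1 + 0.0809)^29.9
PV = $194,725.54 / 10.237336
PV = $19,021.11

PV = FV / (1 + r)^t = $19,021.11


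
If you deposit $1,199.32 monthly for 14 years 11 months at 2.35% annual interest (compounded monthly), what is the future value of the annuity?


Future value of an ordinary annuity: FV = PMT × ((1 + r)^n − 1) / r
Monthly rate r = 0.0235/12 ≈ 0.00195833, n = 179
FV = $1,199.32 × ((1 + 0.0235/12)^179 − 1) / (0.0235/12)
FV = $1,199.32 × 214.136065
FV = $256,817.67

FV = PMT × ((1+r)^n - 1)/r = $256,817.67


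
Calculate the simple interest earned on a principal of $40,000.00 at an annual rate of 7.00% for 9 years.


Simple interest formula: I = P × r × t
I = $40,000.00 × 0.07 × 9
I = $25,200.00

I = P × r × t = $25,200.00


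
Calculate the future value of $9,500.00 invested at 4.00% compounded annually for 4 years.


Compound interest formula: A = P(1 + r/n)^(nt)
A = $9,500.00 × (1 + 0.04/1)^(1 × 4)
Growth factor: (1 + 0.04/1)^4 = 1.169859
A = $9,500.00 × 1.169859
A = $11,113.66

A = P(1 + r/n)^(nt) = $11,113.66


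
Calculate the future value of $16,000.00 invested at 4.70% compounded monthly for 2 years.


Compound interest formula: A = P(1 + r/n)^(nt)
A = $16,000.00 × (1 + 0.047/12)^(12 × 2)
Growth factor: (1 + 0.047/12)^24 = 1.098358
A = $16,000.00 × 1.098358
A = $17,573.73

A = P(1 + r/n)^(nt) = $17,573.73


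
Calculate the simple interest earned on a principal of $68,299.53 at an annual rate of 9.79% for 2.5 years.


Simple interest formula: I = P × r × t
I = $68,299.53 × 0.0979 × 2.5
I = $16,716.31

I = P × r × t = $16,716.31


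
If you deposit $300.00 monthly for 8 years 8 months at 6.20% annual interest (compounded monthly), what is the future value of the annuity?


Future value of an ordinary annuity: FV = PMT × ((1 + r)^n − 1) / r
Monthly rate r = 0.062/12 ≈ 0.00516667, n = 104
FV = $300.00 × ((1 + 0.062/12)^104 − 1) / (0.062/12)
FV = $300.00 × 137.239561
FV = $41,171.87

FV = PMT × ((1+r)^n - 1)/r = $41,171.87


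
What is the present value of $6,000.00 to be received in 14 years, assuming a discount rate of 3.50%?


Present value formula: PV = FV / (1 + r)^t
PV = $6,000.00 / (1 + 0.035)^14
PV = $6,000.00 / 1.618695
PV = $3,706.69

PV = FV / (1 + r)^t = $3,706.69


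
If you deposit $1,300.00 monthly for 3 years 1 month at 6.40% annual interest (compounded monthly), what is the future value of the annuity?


Future value of an ordinary annuity: FV = PMT × ((1 + r)^n − 1) / r
Monthly rate r = 0.064/12 ≈ 0.00533333, n = 37
FV = $1,300.00 × ((1 + 0.064/12)^37 − 1) / (0.064/12)
FV = $1,300.00 × 40.783396
FV = $53,018.41

FV = PMT × ((1+r)^n - 1)/r = $53,018.41


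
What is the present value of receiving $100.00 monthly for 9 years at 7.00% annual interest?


Present value of an ordinary annuity: PV = PMT × (1 − (1 + r)^(−n)) / r
Monthly rate r = 0.07/12 ≈ 0.00583333, n = 108
PV = $100.00 × (1 − (1 + 0.07/12)^(−108)) / (0.07/12)
PV = $100.00 × 79.95984996
PV = $7,995.98

PV = PMT × (1-(1+r)^(-n))/r = $7,995.98


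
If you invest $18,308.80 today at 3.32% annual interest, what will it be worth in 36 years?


Future value formula: FV = PV × (1 + r)^t
FV = $18,308.80 × (1 + 0.0332)^36
FV = $18,308.80 × 3.2406961
FV = $59,333.26

FV = PV × (1 + r)^t = $59,333.26


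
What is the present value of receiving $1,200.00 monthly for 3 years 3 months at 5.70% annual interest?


Present value of an ordinary annuity: PV = PMT × (1 − (1 + r)^(−n)) / r
Monthly rate r = 0.057/12 = 0.00475, n = 39
PV = $1,200.00 × (1 − (1 + 0.057/12)^(−39)) / (0.057/12)
PV = $1,200.00 × 35.523994
PV = $42,628.79

PV = PMT × (1-(1+r)^(-n))/r = $42,628.79


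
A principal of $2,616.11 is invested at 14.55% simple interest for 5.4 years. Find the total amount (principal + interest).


Total amount formula: A = P(1 + rt) = P + P·r·t
Interest: I = P × r × t = $2,616.11 × 0.1455 × 5.4 = $2,055.48
A = P + I = $2,616.11 + $2,055.48 = $4,671.59

A = P + I = P(1 + rt) = $4,671.59


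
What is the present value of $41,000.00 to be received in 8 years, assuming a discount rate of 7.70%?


Present value formula: PV = FV / (1 + r)^t
PV = $41,000.00 / (1 + 0.077)^8
PV = $41,000.00 / 1.810196
PV = $22,649.48

PV = FV / (1 + r)^t = $22,649.48


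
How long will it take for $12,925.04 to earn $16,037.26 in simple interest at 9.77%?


Rearrange the simple interest formula for t:
I = P × r × t  ⇒  t = I / (P × r)
t = $16,037.26 / ($12,925.04 × 0.0977)
t = 12.7

t = I/(P×r) = 12.7 years


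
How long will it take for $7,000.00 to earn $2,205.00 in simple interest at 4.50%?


Rearrange the simple interest formula for t:
I = P × r × t  ⇒  t = I / (P × r)
t = $2,205.00 / ($7,000.00 × 0.045)
t = 7

t = I/(P×r) = 7 years


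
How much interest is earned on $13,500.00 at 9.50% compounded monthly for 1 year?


Compound interest earned = final amount − principal.
A = P(1 + r/n)^(nt) = $13,500.00 × (1 + 0.095/12)^(12 × 1) = $14,839.84
Interest = A − P = $14,839.84 − $13,500.00 = $1,339.84

Interest = A - P = $1,339.84


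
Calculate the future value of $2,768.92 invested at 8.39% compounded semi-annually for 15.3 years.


Compound interest formula: A = P(1 + r/n)^(nt)
A = $2,768.92 × (1 + 0.0839/2)^(2 × 15.3)
Growth factor: (1 + 0.0839/2)^30.6 = 3.516531
A = $2,768.92 × 3.516531
A = $9,736.99

A = P(1 + r/n)^(nt) = $9,736.99


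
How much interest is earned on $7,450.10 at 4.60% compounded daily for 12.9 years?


Compound interest earned = final amount − principal.
A = P(1 + r/n)^(nt) = $7,450.10 × (1 + 0.046/365)^(365 × 12.9) = $13,485.16
Interest = A − P = $13,485.16 − $7,450.10 = $6,035.06

Interest = A - P = $6,035.06


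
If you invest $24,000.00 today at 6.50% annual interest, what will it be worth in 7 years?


Future value formula: FV = PV × (1 + r)^t
FV = $24,000.00 × (1 + 0.065)^7
FV = $24,000.00 × 1.5539865
FV = $37,295.68

FV = PV × (1 + r)^t = $37,295.68


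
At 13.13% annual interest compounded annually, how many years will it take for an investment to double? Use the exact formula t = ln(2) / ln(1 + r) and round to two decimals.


Doubling condition: (1 + r)^t = 2
Take ln of both sides: t × ln(1 + r) = ln(2)
t = ln(2) / ln(1 + r)
t = 0.693147 / 0.123367
t = 5.62

t = ln(2) / ln(1 + r) = 5.62 years


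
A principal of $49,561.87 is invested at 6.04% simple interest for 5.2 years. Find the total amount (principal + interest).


Total amount formula: A = P(1 + rt) = P + P·r·t
Interest: I = P × r × t = $49,561.87 × 0.0604 × 5.2 = $15,566.39
A = P + I = $49,561.87 + $15,566.39 = $65,128.26

A = P + I = P(1 + rt) = $65,128.26


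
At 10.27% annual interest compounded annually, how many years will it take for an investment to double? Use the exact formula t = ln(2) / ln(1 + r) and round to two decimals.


Doubling condition: (1 + r)^t = 2
Take ln of both sides: t × ln(1 + r) = ln(2)
t = ln(2) / ln(1 + r)
t = 0.693147 / 0.097762
t = 7.09

t = ln(2) / ln(1 + r) = 7.09 years


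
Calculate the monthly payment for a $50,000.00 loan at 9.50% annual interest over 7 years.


Loan payment formula: PMT = PV × r / (1 − (1 + r)^(−n))
Monthly rate r = 0.095/12 ≈ 0.00791667, n = 84 months
Denominator: 1 − (1 + 0.095/12)^(−84) = 0.484378
PMT = $50,000.00 × (0.095/12) / 0.484378
PMT = $817.20 per month

PMT = PV × r / (1-(1+r)^(-n)) = $817.20/month


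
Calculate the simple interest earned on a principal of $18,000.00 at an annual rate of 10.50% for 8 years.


Simple interest formula: I = P × r × t
I = $18,000.00 × 0.105 × 8
I = $15,120.00

I = P × r × t = $15,120.00


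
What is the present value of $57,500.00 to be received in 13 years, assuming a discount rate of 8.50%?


Present value formula: PV = FV / (1 + r)^t
PV = $57,500.00 / (1 + 0.085)^13
PV = $57,500.00 / 2.8879296
PV = $19,910.46

PV = FV / (1 + r)^t = $19,910.46


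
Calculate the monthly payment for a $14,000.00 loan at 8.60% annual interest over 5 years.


Loan payment formula: PMT = PV × r / (1 − (1 + r)^(−n))
Monthly rate r = 0.086/12 ≈ 0.00716667, n = 60 months
Denominator: 1 − (1 + 0.086/12)^(−60) = 0.348493
PMT = $14,000.00 × (0.086/12) / 0.348493
PMT = $287.91 per month

PMT = PV × r / (1-(1+r)^(-n)) = $287.91/month


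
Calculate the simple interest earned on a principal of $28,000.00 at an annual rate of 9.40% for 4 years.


Simple interest formula: I = P × r × t
I = $28,000.00 × 0.094 × 4
I = $10,528.00

I = P × r × t = $10,528.00


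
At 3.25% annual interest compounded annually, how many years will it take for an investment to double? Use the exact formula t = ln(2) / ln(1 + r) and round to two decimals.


Doubling condition: (1 + r)^t = 2
Take ln of both sides: t × ln(1 + r) = ln(2)
t = ln(2) / ln(1 + r)
t = 0.693147 / 0.031983
t = 21.67

t = ln(2) / ln(1 + r) = 21.67 years


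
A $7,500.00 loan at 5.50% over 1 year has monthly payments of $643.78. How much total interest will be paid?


Total paid over the life of the loan = PMT × n.
Total paid = $643.78 × 12 = $7,725.36
Total interest = total paid − principal = $7,725.36 − $7,500.00 = $225.36

Total interest = (PMT × n) - PV = $225.36


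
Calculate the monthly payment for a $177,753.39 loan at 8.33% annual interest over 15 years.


Loan payment formula: PMT = PV × r / (1 − (1 + r)^(−n))
Monthly rate r = 0.0833/12 ≈ 0.00694167, n = 180 months
Denominator: 1 − (1 + 0.0833/12)^(−180) = 0.712112
PMT = $177,753.39 × (0.0833/12) / 0.712112
PMT = $1,732.74 per month

PMT = PV × r / (1-(1+r)^(-n)) = $1,732.74/month


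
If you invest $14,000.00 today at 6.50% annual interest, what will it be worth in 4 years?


Future value formula: FV = PV × (1 + r)^t
FV = $14,000.00 × (1 + 0.065)^4
FV = $14,000.00 × 1.2864664
FV = $18,010.53

FV = PV × (1 + r)^t = $18,010.53


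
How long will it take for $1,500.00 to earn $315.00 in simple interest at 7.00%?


Rearrange the simple interest formula for t:
I = P × r × t  ⇒  t = I / (P × r)
t = $315.00 / ($1,500.00 × 0.07)
t = 3

t = I/(P×r) = 3 years


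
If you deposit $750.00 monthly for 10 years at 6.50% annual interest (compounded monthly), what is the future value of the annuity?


Future value of an ordinary annuity: FV = PMT × ((1 + r)^n − 1) / r
Monthly rate r = 0.065/12 ≈ 0.00541667, n = 120
FV = $750.00 × ((1 + 0.065/12)^120 − 1) / (0.065/12)
FV = $750.00 × 168.403154
FV = $126,302.37

FV = PMT × ((1+r)^n - 1)/r = $126,302.37


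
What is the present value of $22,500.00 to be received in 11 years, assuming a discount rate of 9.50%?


Present value formula: PV = FV / (1 + r)^t
PV = $22,500.00 / (1 + 0.095)^11
PV = $22,500.00 / 2.713659
PV = $8,291.39

PV = FV / (1 + r)^t = $8,291.39


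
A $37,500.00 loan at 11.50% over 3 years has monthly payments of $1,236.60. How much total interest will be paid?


Total paid over the life of the loan = PMT × n.
Total paid = $1,236.60 × 36 = $44,517.60
Total interest = total paid − principal = $44,517.60 − $37,500.00 = $7,017.60

Total interest = (PMT × n) - PV = $7,017.60


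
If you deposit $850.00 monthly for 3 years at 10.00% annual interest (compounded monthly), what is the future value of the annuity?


Future value of an ordinary annuity: FV = PMT × ((1 + r)^n − 1) / r
Monthly rate r = 0.1/12 ≈ 0.00833333, n = 36
FV = $850.00 × ((1 + 0.1/12)^36 − 1) / (0.1/12)
FV = $850.00 × 41.781821
FV = $35,514.55

FV = PMT × ((1+r)^n - 1)/r = $35,514.55


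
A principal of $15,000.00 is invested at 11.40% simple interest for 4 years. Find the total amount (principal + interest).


Total amount formula: A = P(1 + rt) = P + P·r·t
Interest: I = P × r × t = $15,000.00 × 0.114 × 4 = $6,840.00
A = P + I = $15,000.00 + $6,840.00 = $21,840.00

A = P + I = P(1 + rt) = $21,840.00


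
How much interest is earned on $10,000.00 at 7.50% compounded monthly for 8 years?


Compound interest earned = final amount − principal.
A = P(1 + r/n)^(nt) = $10,000.00 × (1 + 0.075/12)^(12 × 8) = $18,187.20
Interest = A − P = $18,187.20 − $10,000.00 = $8,187.20

Interest = A - P = $8,187.20


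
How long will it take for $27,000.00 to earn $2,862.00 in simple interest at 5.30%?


Rearrange the simple interest formula for t:
I = P × r × t  ⇒  t = I / (P × r)
t = $2,862.00 / ($27,000.00 × 0.053)
t = 2

t = I/(P×r) = 2 years


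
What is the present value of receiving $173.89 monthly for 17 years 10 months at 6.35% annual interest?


Present value of an ordinary annuity: PV = PMT × (1 − (1 + r)^(−n)) / r
Monthly rate r = 0.0635/12 ≈ 0.00529167, n = 214
PV = $173.89 × (1 − (1 + 0.0635/12)^(−214)) / (0.0635/12)
PV = $173.89 × 127.895979
PV = $22,239.83

PV = PMT × (1-(1+r)^(-n))/r = $22,239.83


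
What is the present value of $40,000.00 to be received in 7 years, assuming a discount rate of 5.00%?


Present value formula: PV = FV / (1 + r)^t
PV = $40,000.00 / (1 + 0.05)^7
PV = $40,000.00 / 1.4071004
PV = $28,427.25

PV = FV / (1 + r)^t = $28,427.25


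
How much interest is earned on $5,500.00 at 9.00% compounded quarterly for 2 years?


Compound interest earned = final amount − principal.
A = P(1 + r/n)^(nt) = $5,500.00 × (1 + 0.09/4)^(4 × 2) = $6,571.57
Interest = A − P = $6,571.57 − $5,500.00 = $1,071.57

Interest = A - P = $1,071.57


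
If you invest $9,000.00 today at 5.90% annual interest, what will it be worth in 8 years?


Future value formula: FV = PV × (1 + r)^t
FV = $9,000.00 × (1 + 0.059)^8
FV = $9,000.00 × 1.581859
FV = $14,236.73

FV = PV × (1 + r)^t = $14,236.73


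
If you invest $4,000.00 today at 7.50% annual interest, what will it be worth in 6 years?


Future value formula: FV = PV × (1 + r)^t
FV = $4,000.00 × (1 + 0.075)^6
FV = $4,000.00 × 1.543302
FV = $6,173.21

FV = PV × (1 + r)^t = $6,173.21


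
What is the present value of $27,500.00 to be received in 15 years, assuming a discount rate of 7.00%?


Present value formula: PV = FV / (1 + r)^t
PV = $27,500.00 / (1 + 0.07)^15
PV = $27,500.00 / 2.7590315
PV = $9,967.27

PV = FV / (1 + r)^t = $9,967.27


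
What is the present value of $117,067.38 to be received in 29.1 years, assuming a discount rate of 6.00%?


Present value formula: PV = FV / (1 + r)^t
PV = $117,067.38 / (1 + 0.06)^29.1
PV = $117,067.38 / 5.450052
PV = $21,480.05

PV = FV / (1 + r)^t = $21,480.05


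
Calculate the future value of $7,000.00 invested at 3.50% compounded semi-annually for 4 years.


Compound interest formula: A = P(1 + r/n)^(nt)
A = $7,000.00 × (1 + 0.035/2)^(2 × 4)
Growth factor: (1 + 0.035/2)^8 = 1.148882
A = $7,000.00 × 1.148882
A = $8,042.17

A = P(1 + r/n)^(nt) = $8,042.17


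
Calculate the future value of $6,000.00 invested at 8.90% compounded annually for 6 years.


Compound interest formula: A = P(1 + r/n)^(nt)
A = $6,000.00 × (1 + 0.089/1)^(1 × 6)
Growth factor: (1 + 0.089/1)^6 = 1.667890
A = $6,000.00 × 1.667890
A = $10,007.34

A = P(1 + r/n)^(nt) = $10,007.34


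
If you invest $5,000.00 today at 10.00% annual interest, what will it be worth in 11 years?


Future value formula: FV = PV × (1 + r)^t
FV = $5,000.00 × (1 + 0.1)^11
FV = $5,000.00 × 2.8531167
FV = $14,265.58

FV = PV × (1 + r)^t = $14,265.58


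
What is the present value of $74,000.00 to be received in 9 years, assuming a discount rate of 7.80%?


Present value formula: PV = FV / (1 + r)^t
PV = $74,000.00 / (1 + 0.078)^9
PV = $74,000.00 / 1.9659336
PV = $37,641.15

PV = FV / (1 + r)^t = $37,641.15


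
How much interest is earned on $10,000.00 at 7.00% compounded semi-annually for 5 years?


Compound interest earned = final amount − principal.
A = P(1 + r/n)^(nt) = $10,000.00 × (1 + 0.07/2)^(2 × 5) = $14,105.99
Interest = A − P = $14,105.99 − $10,000.00 = $4,105.99

Interest = A - P = $4,105.99


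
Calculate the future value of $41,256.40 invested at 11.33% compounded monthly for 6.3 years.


Compound interest formula: A = P(1 + r/n)^(nt)
A = $41,256.40 × (1 + 0.1133/12)^(12 × 6.3)
Growth factor: (1 + 0.1133/12)^75.6 = 2.0348892
A = $41,256.40 × 2.0348892
A = $83,952.20

A = P(1 + r/n)^(nt) = $83,952.20


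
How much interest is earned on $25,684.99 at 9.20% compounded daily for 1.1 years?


Compound interest earned = final amount − principal.
A = P(1 + r/n)^(nt) = $25,684.99 × (1 + 0.092/365)^(365 × 1.1) = $28,420.03
Interest = A − P = $28,420.03 − $25,684.99 = $2,735.04

Interest = A - P = $2,735.04


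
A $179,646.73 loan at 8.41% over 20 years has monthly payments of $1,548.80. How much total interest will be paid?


Total paid over the life of the loan = PMT × n.
Total paid = $1,548.80 × 240 = $371,712.00
Total interest = total paid − principal = $371,712.00 − $179,646.73 = $192,065.27

Total interest = (PMT × n) - PV = $192,065.27


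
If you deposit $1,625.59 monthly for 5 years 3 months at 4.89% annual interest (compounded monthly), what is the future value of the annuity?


Future value of an ordinary annuity: FV = PMT × ((1 + r)^n − 1) / r
Monthly rate r = 0.0489/12 = 0.004075, n = 63
FV = $1,625.59 × ((1 + 0.0489/12)^63 − 1) / (0.0489/12)
FV = $1,625.59 × 71.660226
FV = $116,490.15

FV = PMT × ((1+r)^n - 1)/r = $116,490.15


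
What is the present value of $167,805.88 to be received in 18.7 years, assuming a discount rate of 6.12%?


Present value formula: PV = FV / (1 + r)^t
PV = $167,805.88 / (1 + 0.0612)^18.7
PV = $167,805.88 / 3.0367456
PV = $55,258.46

PV = FV / (1 + r)^t = $55,258.46


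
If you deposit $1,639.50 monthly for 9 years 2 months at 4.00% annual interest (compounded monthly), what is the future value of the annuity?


Future value of an ordinary annuity: FV = PMT × ((1 + r)^n − 1) / r
Monthly rate r = 0.04/12 ≈ 0.00333333, n = 110
FV = $1,639.50 × ((1 + 0.04/12)^110 − 1) / (0.04/12)
FV = $1,639.50 × 132.611192
FV = $217,416.05

FV = PMT × ((1+r)^n - 1)/r = $217,416.05


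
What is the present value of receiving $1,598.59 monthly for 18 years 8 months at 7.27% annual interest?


Present value of an ordinary annuity: PV = PMT × (1 − (1 + r)^(−n)) / r
Monthly rate r = 0.0727/12 ≈ 0.00605833, n = 224
PV = $1,598.59 × (1 − (1 + 0.0727/12)^(−224)) / (0.0727/12)
PV = $1,598.59 × 122.398211
PV = $195,664.56

PV = PMT × (1-(1+r)^(-n))/r = $195,664.56


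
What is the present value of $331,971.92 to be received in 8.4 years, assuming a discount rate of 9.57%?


Present value formula: PV = FV / (1 + r)^t
PV = $331,971.92 / (1 + 0.0957)^8.4
PV = $331,971.92 / 2.1548148
PV = $154,060.53

PV = FV / (1 + r)^t = $154,060.53


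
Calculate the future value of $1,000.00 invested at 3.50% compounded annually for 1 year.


Compound interest formula: A = P(1 + r/n)^(nt)
A = $1,000.00 × (1 + 0.035/1)^(1 × 1)
Growth factor: (1 + 0.035/1)^1 = 1.035000
A = $1,000.00 × 1.035000
A = $1,035.00

A = P(1 + r/n)^(nt) = $1,035.00


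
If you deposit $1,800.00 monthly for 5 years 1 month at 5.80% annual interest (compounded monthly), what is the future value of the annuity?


Future value of an ordinary annuity: FV = PMT × ((1 + r)^n − 1) / r
Monthly rate r = 0.058/12 ≈ 0.00483333, n = 61
FV = $1,800.00 × ((1 + 0.058/12)^61 − 1) / (0.058/12)
FV = $1,800.00 × 70.748089
FV = $127,346.56

FV = PMT × ((1+r)^n - 1)/r = $127,346.56


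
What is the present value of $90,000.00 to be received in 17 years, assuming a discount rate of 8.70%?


Present value formula: PV = FV / (1 + r)^t
PV = $90,000.00 / (1 + 0.087)^17
PV = $90,000.00 / 4.129545
PV = $21,794.17

PV = FV / (1 + r)^t = $21,794.17


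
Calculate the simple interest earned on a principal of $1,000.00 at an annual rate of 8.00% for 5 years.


Simple interest formula: I = P × r × t
I = $1,000.00 × 0.08 × 5
I = $400.00

I = P × r × t = $400.00


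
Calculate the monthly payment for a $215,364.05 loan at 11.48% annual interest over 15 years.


Loan payment formula: PMT = PV × r / (1 − (1 + r)^(−n))
Monthly rate r = 0.1148/12 ≈ 0.00956667, n = 180 months
Denominator: 1 − (1 + 0.1148/12)^(−180) = 0.819823
PMT = $215,364.05 × (0.1148/12) / 0.819823
PMT = $2,513.12 per month

PMT = PV × r / (1-(1+r)^(-n)) = $2,513.12/month


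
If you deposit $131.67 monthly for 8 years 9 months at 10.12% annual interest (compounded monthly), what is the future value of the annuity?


Future value of an ordinary annuity: FV = PMT × ((1 + r)^n − 1) / r
Monthly rate r = 0.1012/12 ≈ 0.00843333, n = 105
FV = $131.67 × ((1 + 0.1012/12)^105 − 1) / (0.1012/12)
FV = $131.67 × 167.811681
FV = $22,095.76

FV = PMT × ((1+r)^n - 1)/r = $22,095.76


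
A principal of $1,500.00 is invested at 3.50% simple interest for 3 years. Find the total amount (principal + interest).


Total amount formula: A = P(1 + rt) = P + P·r·t
Interest: I = P × r × t = $1,500.00 × 0.035 × 3 = $157.50
A = P + I = $1,500.00 + $157.50 = $1,657.50

A = P + I = P(1 + rt) = $1,657.50


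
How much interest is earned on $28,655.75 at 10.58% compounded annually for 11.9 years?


Compound interest earned = final amount − principal.
A = P(1 + r/n)^(nt) = $28,655.75 × (1 + 0.1058/1)^(1 × 11.9) = $94,833.80
Interest = A − P = $94,833.80 − $28,655.75 = $66,178.05

Interest = A - P = $66,178.05


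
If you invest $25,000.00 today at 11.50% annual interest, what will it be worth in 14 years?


Future value formula: FV = PV × (1 + r)^t
FV = $25,000.00 × (1 + 0.115)^14
FV = $25,000.00 × 4.5903748
FV = $114,759.37

FV = PV × (1 + r)^t = $114,759.37


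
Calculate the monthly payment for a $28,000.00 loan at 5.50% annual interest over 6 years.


Loan payment formula: PMT = PV × r / (1 − (1 + r)^(−n))
Monthly rate r = 0.055/12 ≈ 0.00458333, n = 72 months
Denominator: 1 − (1 + 0.055/12)^(−72) = 0.280534
PMT = $28,000.00 × (0.055/12) / 0.280534
PMT = $457.46 per month

PMT = PV × r / (1-(1+r)^(-n)) = $457.46/month


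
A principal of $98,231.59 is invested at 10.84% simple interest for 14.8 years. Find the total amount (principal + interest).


Total amount formula: A = P(1 + rt) = P + P·r·t
Interest: I = P × r × t = $98,231.59 × 0.1084 × 14.8 = $157,594.90
A = P + I = $98,231.59 + $157,594.90 = $255,826.49

A = P + I = P(1 + rt) = $255,826.49


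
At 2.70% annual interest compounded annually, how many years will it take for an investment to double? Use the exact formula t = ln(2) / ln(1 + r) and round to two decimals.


Doubling condition: (1 + r)^t = 2
Take ln of both sides: t × ln(1 + r) = ln(2)
t = ln(2) / ln(1 + r)
t = 0.693147 / 0.026642
t = 26.02

t = ln(2) / ln(1 + r) = 26.02 years


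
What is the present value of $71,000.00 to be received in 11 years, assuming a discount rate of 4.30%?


Present value formula: PV = FV / (1 + r)^t
PV = $71,000.00 / (1 + 0.043)^11
PV = $71,000.00 / 1.5890128
PV = $44,681.83

PV = FV / (1 + r)^t = $44,681.83


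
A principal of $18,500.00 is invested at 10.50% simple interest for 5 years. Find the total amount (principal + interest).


Total amount formula: A = P(1 + rt) = P + P·r·t
Interest: I = P × r × t = $18,500.00 × 0.105 × 5 = $9,712.50
A = P + I = $18,500.00 + $9,712.50 = $28,212.50

A = P + I = P(1 + rt) = $28,212.50


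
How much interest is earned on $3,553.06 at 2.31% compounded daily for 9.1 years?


Compound interest earned = final amount − principal.
A = P(1 + r/n)^(nt) = $3,553.06 × (1 + 0.0231/365)^(365 × 9.1) = $4,384.22
Interest = A − P = $4,384.22 − $3,553.06 = $831.16

Interest = A - P = $831.16


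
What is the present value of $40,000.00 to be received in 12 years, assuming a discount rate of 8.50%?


Present value formula: PV = FV / (1 + r)^t
PV = $40,000.00 / (1 + 0.085)^12
PV = $40,000.00 / 2.661686
PV = $15,028.07

PV = FV / (1 + r)^t = $15,028.07
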